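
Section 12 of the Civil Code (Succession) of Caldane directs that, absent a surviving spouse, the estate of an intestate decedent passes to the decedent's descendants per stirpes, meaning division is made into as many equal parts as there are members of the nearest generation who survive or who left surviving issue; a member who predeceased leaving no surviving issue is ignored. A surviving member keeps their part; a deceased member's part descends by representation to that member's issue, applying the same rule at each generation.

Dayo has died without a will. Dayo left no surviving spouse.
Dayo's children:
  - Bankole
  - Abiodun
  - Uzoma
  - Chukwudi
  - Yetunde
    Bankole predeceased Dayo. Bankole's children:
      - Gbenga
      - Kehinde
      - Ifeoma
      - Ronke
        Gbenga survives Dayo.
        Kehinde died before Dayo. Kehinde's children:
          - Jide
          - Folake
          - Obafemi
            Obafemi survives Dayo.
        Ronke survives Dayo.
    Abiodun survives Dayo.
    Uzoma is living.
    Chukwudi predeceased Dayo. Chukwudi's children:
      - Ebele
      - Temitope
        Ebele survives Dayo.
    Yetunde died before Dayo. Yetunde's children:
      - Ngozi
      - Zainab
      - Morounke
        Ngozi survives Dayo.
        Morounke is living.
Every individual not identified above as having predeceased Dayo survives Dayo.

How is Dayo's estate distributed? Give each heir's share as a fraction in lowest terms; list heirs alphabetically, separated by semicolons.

There is no surviving spouse, so the entire estate passes to Dayo's descendants per stirpes.
The estate is divided into 5 equal shares of 1/5 among Bankole, Abiodun, Uzoma, Chukwudi, Yetunde.
Bankole predeceased; the 1/5 allotted to Bankole's branch passes to Bankole's issue by representation.
The 1/5 is divided into 4 equal shares of 1/20 among Gbenga, Kehinde, Ifeoma, Ronke.
Gbenga is living and takes 1/20.
Kehinde predeceased; the 1/20 allotted to Kehinde's branch passes to Kehinde's issue by representation.
The 1/20 is divided into 3 equal shares of 1/60 among Jide, Folake, Obafemi.
Jide is living and takes 1/60.
Folake is living and takes 1/60.
Obafemi is living and takes 1/60.
Ifeoma is living and takes 1/20.
Ronke is living and takes 1/20.
Abiodun is living and takes 1/5.
Uzoma is living and takes 1/5.
Chukwudi predeceased; the 1/5 allotted to Chukwudi's branch passes to Chukwudi's issue by representation.
The 1/5 is divided into 2 equal shares of 1/10 among Ebele, Temitope.
Ebele is living and takes 1/10.
Temitope is living and takes 1/10.
Yetunde predeceased; the 1/5 allotted to Yetunde's branch passes to Yetunde's issue by representation.
The 1/5 is divided into 3 equal shares of 1/15 among Ngozi, Zainab, Morounke.
Ngozi is living and takes 1/15.
Zainab is living and takes 1/15.
Morounke is living and takes 1/15.

Abiodun 1/5; Ebele 1/10; Folake 1/60; Gbenga 1/20; Ifeoma 1/20; Jide 1/60; Morounke 1/15; Ngozi 1/15; Obafemi 1/60; Ronke 1/20; Temitope 1/10; Uzoma 1/5; Zainab 1/15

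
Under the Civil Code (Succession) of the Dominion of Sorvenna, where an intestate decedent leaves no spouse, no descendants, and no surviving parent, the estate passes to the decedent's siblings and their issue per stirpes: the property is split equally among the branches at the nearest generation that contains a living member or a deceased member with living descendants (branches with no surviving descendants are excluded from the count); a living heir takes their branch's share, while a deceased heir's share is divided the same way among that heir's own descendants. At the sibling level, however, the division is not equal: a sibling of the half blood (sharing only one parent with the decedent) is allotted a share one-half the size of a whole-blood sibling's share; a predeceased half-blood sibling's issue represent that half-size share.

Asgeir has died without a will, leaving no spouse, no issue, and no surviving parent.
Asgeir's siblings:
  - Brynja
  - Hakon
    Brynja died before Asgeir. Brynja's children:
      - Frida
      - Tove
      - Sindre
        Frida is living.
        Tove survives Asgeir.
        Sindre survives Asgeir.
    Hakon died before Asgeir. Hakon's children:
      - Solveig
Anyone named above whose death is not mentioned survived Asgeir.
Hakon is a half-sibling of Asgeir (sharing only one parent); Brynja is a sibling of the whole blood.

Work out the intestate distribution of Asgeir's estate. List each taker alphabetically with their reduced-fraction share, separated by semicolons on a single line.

No spouse, descendants, or parent survives, so the estate passes to Asgeir's siblings per stirpes.
Half-blood siblings count for one-half the weight of whole-blood siblings at the initial division.
Dividing 1 in proportion to weights (total weight 3/2): Brynja (weight 1) → 2/3; Hakon (weight 1/2) → 1/3.
Brynja predeceased; the 2/3 allotted to Brynja's branch passes to Brynja's issue by representation.
The 2/3 is divided into 3 equal shares of 2/9 among Frida, Tove, Sindre.
Frida is living and takes 2/9.
Tove is living and takes 2/9.
Sindre is living and takes 2/9.
Hakon predeceased; the 1/3 allotted to Hakon's branch passes to Hakon's issue by representation.
Solveig is the sole taker at this level and receives the full 1/3.

Frida 2/9; Sindre 2/9; Solveig 1/3; Tove 2/9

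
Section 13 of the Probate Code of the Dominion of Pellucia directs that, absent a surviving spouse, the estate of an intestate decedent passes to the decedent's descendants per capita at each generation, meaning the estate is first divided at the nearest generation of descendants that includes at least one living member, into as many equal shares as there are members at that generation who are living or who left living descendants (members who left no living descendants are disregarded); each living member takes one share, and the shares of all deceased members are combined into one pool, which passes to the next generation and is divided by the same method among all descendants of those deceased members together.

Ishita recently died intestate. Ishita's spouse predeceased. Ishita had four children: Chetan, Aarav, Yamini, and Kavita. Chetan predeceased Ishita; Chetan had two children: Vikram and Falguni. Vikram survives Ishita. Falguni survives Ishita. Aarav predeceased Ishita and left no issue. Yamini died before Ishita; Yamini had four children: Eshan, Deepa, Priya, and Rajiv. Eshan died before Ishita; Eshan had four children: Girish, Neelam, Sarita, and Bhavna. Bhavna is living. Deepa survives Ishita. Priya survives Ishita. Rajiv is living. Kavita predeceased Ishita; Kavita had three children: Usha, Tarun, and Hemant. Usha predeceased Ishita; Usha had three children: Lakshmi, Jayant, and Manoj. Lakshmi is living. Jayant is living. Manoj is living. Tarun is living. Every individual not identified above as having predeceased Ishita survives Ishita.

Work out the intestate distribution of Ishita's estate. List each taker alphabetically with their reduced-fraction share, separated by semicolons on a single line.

There is no surviving spouse, so the entire estate passes to Ishita's descendants per capita at each generation.
No one at generation 1 (Chetan, Yamini, Kavita) is living; moving to the next generation.
At generation 2 (Vikram, Falguni, Eshan, Deepa, Priya, Rajiv, Usha, Tarun, Hemant) there are 9 shares of (1)/9 = 1/9 each.
Living: Vikram, Falguni, Deepa, Priya, Rajiv, Tarun, and Hemant — each takes 1/9.
Deceased: Eshan and Usha. Their combined 2/9 is pooled and carried to generation 3.
At generation 3 (Girish, Neelam, Sarita, Bhavna, Lakshmi, Jayant, Manoj) there are 7 shares of (2/9)/7 = 2/63 each.
Living: Girish, Neelam, Sarita, Bhavna, Lakshmi, Jayant, and Manoj — each takes 2/63.

Bhavna 2/63; Deepa 1/9; Falguni 1/9; Girish 2/63; Hemant 1/9; Jayant 2/63; Lakshmi 2/63; Manoj 2/63; Neelam 2/63; Priya 1/9; Rajiv 1/9; Sarita 2/63; Tarun 1/9; Vikram 1/9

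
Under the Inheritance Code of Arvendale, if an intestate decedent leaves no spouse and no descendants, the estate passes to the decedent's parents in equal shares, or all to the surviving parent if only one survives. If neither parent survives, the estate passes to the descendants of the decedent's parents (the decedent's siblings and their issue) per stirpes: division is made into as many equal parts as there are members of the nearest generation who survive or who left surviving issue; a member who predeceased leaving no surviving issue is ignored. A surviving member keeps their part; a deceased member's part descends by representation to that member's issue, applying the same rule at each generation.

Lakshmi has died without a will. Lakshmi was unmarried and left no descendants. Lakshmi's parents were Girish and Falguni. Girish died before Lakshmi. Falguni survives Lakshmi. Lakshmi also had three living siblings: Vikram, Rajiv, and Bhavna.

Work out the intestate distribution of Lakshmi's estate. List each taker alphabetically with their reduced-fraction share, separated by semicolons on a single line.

Falguni 1

Only one parent, Falguni, survives, so Falguni takes the entire estate. The siblings take nothing because a surviving parent has priority.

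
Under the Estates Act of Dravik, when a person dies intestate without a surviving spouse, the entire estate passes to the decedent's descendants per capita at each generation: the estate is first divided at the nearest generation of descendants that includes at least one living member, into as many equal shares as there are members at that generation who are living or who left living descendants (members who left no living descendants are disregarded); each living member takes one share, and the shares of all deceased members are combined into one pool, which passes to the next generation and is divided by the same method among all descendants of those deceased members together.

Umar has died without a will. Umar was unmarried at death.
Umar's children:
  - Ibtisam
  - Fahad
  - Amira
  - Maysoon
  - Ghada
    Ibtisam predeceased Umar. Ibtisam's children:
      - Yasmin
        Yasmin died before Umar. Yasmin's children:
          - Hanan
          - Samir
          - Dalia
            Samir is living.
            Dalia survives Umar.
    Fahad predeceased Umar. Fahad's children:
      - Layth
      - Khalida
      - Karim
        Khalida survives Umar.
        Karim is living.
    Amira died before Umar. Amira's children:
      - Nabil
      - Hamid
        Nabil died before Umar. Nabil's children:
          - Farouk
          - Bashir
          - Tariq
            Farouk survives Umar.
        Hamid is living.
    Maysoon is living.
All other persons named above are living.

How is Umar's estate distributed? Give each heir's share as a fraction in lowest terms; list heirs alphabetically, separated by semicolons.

Bashir 1/30; Dalia 1/30; Farouk 1/30; Ghada 1/5; Hamid 1/10; Hanan 1/30; Karim 1/10; Khalida 1/10; Layth 1/10; Maysoon 1/5; Samir 1/30; Tariq 1/30

There is no surviving spouse, so the entire estate passes to Umar's descendants per capita at each generation.
At generation 1 (Ibtisam, Fahad, Amira, Maysoon, Ghada) there are 5 shares of (1)/5 = 1/5 each.
Living: Maysoon and Ghada — each takes 1/5.
Deceased: Ibtisam, Fahad, and Amira. Their combined 3/5 is pooled and carried to generation 2.
At generation 2 (Yasmin, Layth, Khalida, Karim, Nabil, Hamid) there are 6 shares of (3/5)/6 = 1/10 each.
Living: Layth, Khalida, Karim, and Hamid — each takes 1/10.
Deceased: Yasmin and Nabil. Their combined 1/5 is pooled and carried to generation 3.
At generation 3 (Hanan, Samir, Dalia, Farouk, Bashir, Tariq) there are 6 shares of (1/5)/6 = 1/30 each.
Living: Hanan, Samir, Dalia, Farouk, Bashir, and Tariq — each takes 1/30.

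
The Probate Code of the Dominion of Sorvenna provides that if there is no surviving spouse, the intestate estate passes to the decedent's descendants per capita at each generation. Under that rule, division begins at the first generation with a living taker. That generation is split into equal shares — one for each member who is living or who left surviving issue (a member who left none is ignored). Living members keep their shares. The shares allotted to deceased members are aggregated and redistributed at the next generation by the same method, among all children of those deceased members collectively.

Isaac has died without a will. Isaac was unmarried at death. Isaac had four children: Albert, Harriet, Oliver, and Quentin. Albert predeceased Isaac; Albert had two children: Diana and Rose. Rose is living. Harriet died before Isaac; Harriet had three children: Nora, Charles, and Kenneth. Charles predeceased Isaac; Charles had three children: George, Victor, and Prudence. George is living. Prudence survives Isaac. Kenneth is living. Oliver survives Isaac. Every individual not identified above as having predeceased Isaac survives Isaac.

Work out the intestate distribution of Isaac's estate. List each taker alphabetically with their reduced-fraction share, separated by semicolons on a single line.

There is no surviving spouse, so the entire estate passes to Isaac's descendants per capita at each generation.
At generation 1 (Albert, Harriet, Oliver, Quentin) there are 4 shares of (1)/4 = 1/4 each.
Living: Oliver and Quentin — each takes 1/4.
Deceased: Albert and Harriet. Their combined 1/2 is pooled and carried to generation 2.
At generation 2 (Diana, Rose, Nora, Charles, Kenneth) there are 5 shares of (1/2)/5 = 1/10 each.
Living: Diana, Rose, Nora, and Kenneth — each takes 1/10.
Deceased: Charles. That 1/10 share is carried to generation 3.
At generation 3 (George, Victor, Prudence) there are 3 shares of (1/10)/3 = 1/30 each.
Living: George, Victor, and Prudence — each takes 1/30.

Diana 1/10; George 1/30; Kenneth 1/10; Nora 1/10; Oliver 1/4; Prudence 1/30; Quentin 1/4; Rose 1/10; Victor 1/30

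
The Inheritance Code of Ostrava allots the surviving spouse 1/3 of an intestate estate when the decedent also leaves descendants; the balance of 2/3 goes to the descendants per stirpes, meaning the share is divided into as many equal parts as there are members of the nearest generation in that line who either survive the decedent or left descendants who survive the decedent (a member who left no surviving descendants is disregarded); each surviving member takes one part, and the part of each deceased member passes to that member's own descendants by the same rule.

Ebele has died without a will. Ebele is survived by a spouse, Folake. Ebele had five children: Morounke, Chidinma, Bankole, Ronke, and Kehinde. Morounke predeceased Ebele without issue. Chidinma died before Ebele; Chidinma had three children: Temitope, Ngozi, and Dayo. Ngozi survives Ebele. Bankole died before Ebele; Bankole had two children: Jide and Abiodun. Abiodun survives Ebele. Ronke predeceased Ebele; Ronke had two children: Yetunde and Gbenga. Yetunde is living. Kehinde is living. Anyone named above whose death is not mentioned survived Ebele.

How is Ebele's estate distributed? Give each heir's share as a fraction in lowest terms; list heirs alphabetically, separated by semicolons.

Abiodun 1/12; Dayo 1/18; Folake 1/3; Gbenga 1/12; Jide 1/12; Kehinde 1/6; Ngozi 1/18; Temitope 1/18; Yetunde 1/12

Folake, as surviving spouse, takes 1/3.
The remaining 2/3 passes to Ebele's descendants per stirpes.
Morounke left no surviving issue, so that branch lapses and is disregarded.
The 2/3 is divided into 4 equal shares of 1/6 among Chidinma, Bankole, Ronke, Kehinde.
Chidinma predeceased; the 1/6 allotted to Chidinma's branch passes to Chidinma's issue by representation.
The 1/6 is divided into 3 equal shares of 1/18 among Temitope, Ngozi, Dayo.
Temitope is living and takes 1/18.
Ngozi is living and takes 1/18.
Dayo is living and takes 1/18.
Bankole predeceased; the 1/6 allotted to Bankole's branch passes to Bankole's issue by representation.
The 1/6 is divided into 2 equal shares of 1/12 among Jide, Abiodun.
Jide is living and takes 1/12.
Abiodun is living and takes 1/12.
Ronke predeceased; the 1/6 allotted to Ronke's branch passes to Ronke's issue by representation.
The 1/6 is divided into 2 equal shares of 1/12 among Yetunde, Gbenga.
Yetunde is living and takes 1/12.
Gbenga is living and takes 1/12.
Kehinde is living and takes 1/6.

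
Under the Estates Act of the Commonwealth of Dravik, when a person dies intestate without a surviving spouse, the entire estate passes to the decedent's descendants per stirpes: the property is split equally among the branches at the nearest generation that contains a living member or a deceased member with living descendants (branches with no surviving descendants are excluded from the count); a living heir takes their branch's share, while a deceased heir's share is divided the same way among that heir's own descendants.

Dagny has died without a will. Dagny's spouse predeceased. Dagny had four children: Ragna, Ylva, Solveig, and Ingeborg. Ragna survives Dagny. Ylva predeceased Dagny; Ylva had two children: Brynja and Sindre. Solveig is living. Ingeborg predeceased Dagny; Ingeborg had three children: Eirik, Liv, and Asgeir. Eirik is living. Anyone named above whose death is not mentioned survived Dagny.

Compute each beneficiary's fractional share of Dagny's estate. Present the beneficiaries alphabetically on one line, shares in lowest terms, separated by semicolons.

Asgeir 1/12; Brynja 1/8; Eirik 1/12; Liv 1/12; Ragna 1/4; Sindre 1/8; Solveig 1/4

There is no surviving spouse, so the entire estate passes to Dagny's descendants per stirpes.
The estate is divided into 4 equal shares of 1/4 among Ragna, Ylva, Solveig, Ingeborg.
Ragna is living and takes 1/4.
Ylva predeceased; the 1/4 allotted to Ylva's branch passes to Ylva's issue by representation.
The 1/4 is divided into 2 equal shares of 1/8 among Brynja, Sindre.
Brynja is living and takes 1/8.
Sindre is living and takes 1/8.
Solveig is living and takes 1/4.
Ingeborg predeceased; the 1/4 allotted to Ingeborg's branch passes to Ingeborg's issue by representation.
The 1/4 is divided into 3 equal shares of 1/12 among Eirik, Liv, Asgeir.
Eirik is living and takes 1/12.
Liv is living and takes 1/12.
Asgeir is living and takes 1/12.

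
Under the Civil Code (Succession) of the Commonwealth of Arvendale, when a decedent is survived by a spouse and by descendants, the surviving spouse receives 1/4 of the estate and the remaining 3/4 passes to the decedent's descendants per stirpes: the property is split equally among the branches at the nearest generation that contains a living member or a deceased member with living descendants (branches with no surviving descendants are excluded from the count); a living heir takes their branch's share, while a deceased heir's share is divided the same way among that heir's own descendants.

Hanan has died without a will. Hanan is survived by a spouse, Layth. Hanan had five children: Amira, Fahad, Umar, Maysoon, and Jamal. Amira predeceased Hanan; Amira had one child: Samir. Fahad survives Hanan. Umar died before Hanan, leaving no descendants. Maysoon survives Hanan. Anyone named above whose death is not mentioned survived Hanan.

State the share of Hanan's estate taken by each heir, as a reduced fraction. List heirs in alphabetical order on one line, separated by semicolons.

Fahad 3/16; Jamal 3/16; Layth 1/4; Maysoon 3/16; Samir 3/16

Layth, as surviving spouse, takes 1/4.
The remaining 3/4 passes to Hanan's descendants per stirpes.
Umar left no surviving issue, so that branch lapses and is disregarded.
The 3/4 is divided into 4 equal shares of 3/16 among Amira, Fahad, Maysoon, Jamal.
Amira predeceased; the 3/16 allotted to Amira's branch passes to Amira's issue by representation.
Samir is the sole taker at this level and receives the full 3/16.
Fahad is living and takes 3/16.
Maysoon is living and takes 3/16.
Jamal is living and takes 3/16.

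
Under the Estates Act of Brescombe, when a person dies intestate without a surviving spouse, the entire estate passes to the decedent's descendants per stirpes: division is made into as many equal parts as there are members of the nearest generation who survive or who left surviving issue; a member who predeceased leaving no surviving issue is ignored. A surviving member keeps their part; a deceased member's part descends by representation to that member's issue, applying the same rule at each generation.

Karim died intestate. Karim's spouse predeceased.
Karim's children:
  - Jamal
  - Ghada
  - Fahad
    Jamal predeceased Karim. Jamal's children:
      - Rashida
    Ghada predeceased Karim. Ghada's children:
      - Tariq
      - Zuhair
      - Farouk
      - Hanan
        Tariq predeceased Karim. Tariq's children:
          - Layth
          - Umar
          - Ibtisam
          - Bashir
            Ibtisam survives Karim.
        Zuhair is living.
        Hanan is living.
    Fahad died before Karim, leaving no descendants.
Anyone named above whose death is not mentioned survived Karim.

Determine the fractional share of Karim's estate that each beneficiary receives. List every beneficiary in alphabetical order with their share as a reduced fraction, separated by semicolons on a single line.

Bashir 1/32; Farouk 1/8; Hanan 1/8; Ibtisam 1/32; Layth 1/32; Rashida 1/2; Umar 1/32; Zuhair 1/8

There is no surviving spouse, so the entire estate passes to Karim's descendants per stirpes.
Fahad left no surviving issue, so that branch lapses and is disregarded.
The estate is divided into 2 equal shares of 1/2 among Jamal, Ghada.
Jamal predeceased; the 1/2 allotted to Jamal's branch passes to Jamal's issue by representation.
Rashida is the sole taker at this level and receives the full 1/2.
Ghada predeceased; the 1/2 allotted to Ghada's branch passes to Ghada's issue by representation.
The 1/2 is divided into 4 equal shares of 1/8 among Tariq, Zuhair, Farouk, Hanan.
Tariq predeceased; the 1/8 allotted to Tariq's branch passes to Tariq's issue by representation.
The 1/8 is divided into 4 equal shares of 1/32 among Layth, Umar, Ibtisam, Bashir.
Layth is living and takes 1/32.
Umar is living and takes 1/32.
Ibtisam is living and takes 1/32.
Bashir is living and takes 1/32.
Zuhair is living and takes 1/8.
Farouk is living and takes 1/8.
Hanan is living and takes 1/8.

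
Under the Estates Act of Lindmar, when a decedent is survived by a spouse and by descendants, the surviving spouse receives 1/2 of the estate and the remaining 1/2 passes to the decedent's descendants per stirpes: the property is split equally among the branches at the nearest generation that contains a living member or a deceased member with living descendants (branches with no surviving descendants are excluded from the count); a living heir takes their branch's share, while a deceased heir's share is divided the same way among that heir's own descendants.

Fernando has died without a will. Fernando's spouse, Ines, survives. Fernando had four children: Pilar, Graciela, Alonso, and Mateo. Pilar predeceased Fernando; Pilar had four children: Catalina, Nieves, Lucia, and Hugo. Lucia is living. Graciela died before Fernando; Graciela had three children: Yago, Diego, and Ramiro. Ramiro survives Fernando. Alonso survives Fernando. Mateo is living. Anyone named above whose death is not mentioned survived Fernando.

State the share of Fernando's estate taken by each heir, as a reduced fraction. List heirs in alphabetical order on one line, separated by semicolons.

Ines, as surviving spouse, takes 1/2.
The remaining 1/2 passes to Fernando's descendants per stirpes.
The 1/2 is divided into 4 equal shares of 1/8 among Pilar, Graciela, Alonso, Mateo.
Pilar predeceased; the 1/8 allotted to Pilar's branch passes to Pilar's issue by representation.
The 1/8 is divided into 4 equal shares of 1/32 among Catalina, Nieves, Lucia, Hugo.
Catalina is living and takes 1/32.
Nieves is living and takes 1/32.
Lucia is living and takes 1/32.
Hugo is living and takes 1/32.
Graciela predeceased; the 1/8 allotted to Graciela's branch passes to Graciela's issue by representation.
The 1/8 is divided into 3 equal shares of 1/24 among Yago, Diego, Ramiro.
Yago is living and takes 1/24.
Diego is living and takes 1/24.
Ramiro is living and takes 1/24.
Alonso is living and takes 1/8.
Mateo is living and takes 1/8.

Alonso 1/8; Catalina 1/32; Diego 1/24; Hugo 1/32; Ines 1/2; Lucia 1/32; Mateo 1/8; Nieves 1/32; Ramiro 1/24; Yago 1/24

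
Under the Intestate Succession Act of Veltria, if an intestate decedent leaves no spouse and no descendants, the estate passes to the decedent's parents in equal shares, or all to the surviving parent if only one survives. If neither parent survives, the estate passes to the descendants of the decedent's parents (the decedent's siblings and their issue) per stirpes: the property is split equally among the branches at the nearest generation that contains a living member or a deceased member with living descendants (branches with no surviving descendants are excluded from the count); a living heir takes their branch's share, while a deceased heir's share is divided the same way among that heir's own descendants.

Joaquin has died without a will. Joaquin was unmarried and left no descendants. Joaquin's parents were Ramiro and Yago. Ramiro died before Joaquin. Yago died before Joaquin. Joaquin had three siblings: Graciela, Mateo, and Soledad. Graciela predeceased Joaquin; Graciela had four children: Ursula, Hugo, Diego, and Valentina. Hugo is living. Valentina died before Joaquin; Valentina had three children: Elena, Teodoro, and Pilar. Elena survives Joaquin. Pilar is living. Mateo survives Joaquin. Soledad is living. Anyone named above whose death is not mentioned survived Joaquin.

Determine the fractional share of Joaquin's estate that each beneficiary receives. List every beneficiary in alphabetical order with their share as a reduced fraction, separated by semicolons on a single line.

Neither parent survives and there are no descendants, so the estate passes to Joaquin's siblings and their issue per stirpes.
The estate is divided into 3 equal shares of 1/3 among Graciela, Mateo, Soledad.
Graciela predeceased; the 1/3 allotted to Graciela's branch passes to Graciela's issue by representation.
The 1/3 is divided into 4 equal shares of 1/12 among Ursula, Hugo, Diego, Valentina.
Ursula is living and takes 1/12.
Hugo is living and takes 1/12.
Diego is living and takes 1/12.
Valentina predeceased; the 1/12 allotted to Valentina's branch passes to Valentina's issue by representation.
The 1/12 is divided into 3 equal shares of 1/36 among Elena, Teodoro, Pilar.
Elena is living and takes 1/36.
Teodoro is living and takes 1/36.
Pilar is living and takes 1/36.
Mateo is living and takes 1/3.
Soledad is living and takes 1/3.

Diego 1/12; Elena 1/36; Hugo 1/12; Mateo 1/3; Pilar 1/36; Soledad 1/3; Teodoro 1/36; Ursula 1/12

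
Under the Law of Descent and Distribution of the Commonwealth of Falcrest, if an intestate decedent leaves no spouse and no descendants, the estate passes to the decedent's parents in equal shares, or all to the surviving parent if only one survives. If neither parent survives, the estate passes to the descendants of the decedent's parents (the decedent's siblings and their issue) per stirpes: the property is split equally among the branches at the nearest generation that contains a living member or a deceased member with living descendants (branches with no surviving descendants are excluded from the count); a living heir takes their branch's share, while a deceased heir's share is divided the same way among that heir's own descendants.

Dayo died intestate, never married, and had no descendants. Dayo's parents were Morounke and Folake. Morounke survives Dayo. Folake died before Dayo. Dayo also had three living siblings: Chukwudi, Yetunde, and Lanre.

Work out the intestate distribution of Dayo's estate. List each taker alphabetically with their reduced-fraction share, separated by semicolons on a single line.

Morounke 1

Only one parent, Morounke, survives, so Morounke takes the entire estate. The siblings take nothing because a surviving parent has priority.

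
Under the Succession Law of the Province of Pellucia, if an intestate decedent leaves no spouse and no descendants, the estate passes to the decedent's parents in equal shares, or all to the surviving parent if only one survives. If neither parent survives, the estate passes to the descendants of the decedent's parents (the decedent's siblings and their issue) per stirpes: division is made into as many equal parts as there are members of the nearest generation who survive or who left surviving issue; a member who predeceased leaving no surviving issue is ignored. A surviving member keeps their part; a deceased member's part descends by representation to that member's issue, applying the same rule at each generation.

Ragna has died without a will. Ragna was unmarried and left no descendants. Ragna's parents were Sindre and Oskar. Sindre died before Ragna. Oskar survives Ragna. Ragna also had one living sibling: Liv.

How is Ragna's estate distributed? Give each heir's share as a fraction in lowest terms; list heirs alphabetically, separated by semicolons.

Only one parent, Oskar, survives, so Oskar takes the entire estate. The siblings take nothing because a surviving parent has priority.

Oskar 1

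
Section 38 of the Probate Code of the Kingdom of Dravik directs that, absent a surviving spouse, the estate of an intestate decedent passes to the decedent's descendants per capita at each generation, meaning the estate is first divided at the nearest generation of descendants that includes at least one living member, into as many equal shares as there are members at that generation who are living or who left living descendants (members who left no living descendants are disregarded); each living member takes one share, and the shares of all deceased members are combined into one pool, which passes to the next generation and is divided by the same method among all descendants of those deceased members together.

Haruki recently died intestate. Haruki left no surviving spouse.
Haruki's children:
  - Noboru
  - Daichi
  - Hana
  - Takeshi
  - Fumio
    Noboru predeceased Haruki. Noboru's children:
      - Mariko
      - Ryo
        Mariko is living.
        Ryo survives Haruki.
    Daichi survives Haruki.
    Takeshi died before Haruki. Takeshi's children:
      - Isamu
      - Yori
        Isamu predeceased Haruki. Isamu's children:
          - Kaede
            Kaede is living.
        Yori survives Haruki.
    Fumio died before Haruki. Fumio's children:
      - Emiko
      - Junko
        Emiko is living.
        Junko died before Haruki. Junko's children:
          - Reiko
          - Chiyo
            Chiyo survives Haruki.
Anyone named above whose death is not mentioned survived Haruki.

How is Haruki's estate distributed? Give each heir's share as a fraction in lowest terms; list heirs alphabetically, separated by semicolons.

Chiyo 1/15; Daichi 1/5; Emiko 1/10; Hana 1/5; Kaede 1/15; Mariko 1/10; Reiko 1/15; Ryo 1/10; Yori 1/10

There is no surviving spouse, so the entire estate passes to Haruki's descendants per capita at each generation.
At generation 1 (Noboru, Daichi, Hana, Takeshi, Fumio) there are 5 shares of (1)/5 = 1/5 each.
Living: Daichi and Hana — each takes 1/5.
Deceased: Noboru, Takeshi, and Fumio. Their combined 3/5 is pooled and carried to generation 2.
At generation 2 (Mariko, Ryo, Isamu, Yori, Emiko, Junko) there are 6 shares of (3/5)/6 = 1/10 each.
Living: Mariko, Ryo, Yori, and Emiko — each takes 1/10.
Deceased: Isamu and Junko. Their combined 1/5 is pooled and carried to generation 3.
At generation 3 (Kaede, Reiko, Chiyo) there are 3 shares of (1/5)/3 = 1/15 each.
Living: Kaede, Reiko, and Chiyo — each takes 1/15.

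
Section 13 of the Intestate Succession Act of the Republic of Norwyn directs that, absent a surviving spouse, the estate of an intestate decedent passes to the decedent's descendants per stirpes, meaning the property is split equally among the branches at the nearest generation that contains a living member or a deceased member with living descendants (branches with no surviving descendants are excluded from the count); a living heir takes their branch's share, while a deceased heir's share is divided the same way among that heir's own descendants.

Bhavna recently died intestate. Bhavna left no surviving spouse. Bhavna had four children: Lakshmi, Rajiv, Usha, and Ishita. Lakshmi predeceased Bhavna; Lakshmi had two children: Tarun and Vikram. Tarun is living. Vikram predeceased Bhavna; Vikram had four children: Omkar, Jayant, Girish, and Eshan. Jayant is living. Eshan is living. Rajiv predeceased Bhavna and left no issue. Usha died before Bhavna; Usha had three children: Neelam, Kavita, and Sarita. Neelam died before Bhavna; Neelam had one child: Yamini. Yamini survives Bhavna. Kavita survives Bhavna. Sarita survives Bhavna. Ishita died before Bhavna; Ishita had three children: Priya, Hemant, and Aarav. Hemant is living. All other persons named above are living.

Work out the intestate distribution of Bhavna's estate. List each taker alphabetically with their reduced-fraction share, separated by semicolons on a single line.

Aarav 1/9; Eshan 1/24; Girish 1/24; Hemant 1/9; Jayant 1/24; Kavita 1/9; Omkar 1/24; Priya 1/9; Sarita 1/9; Tarun 1/6; Yamini 1/9

There is no surviving spouse, so the entire estate passes to Bhavna's descendants per stirpes.
Rajiv left no surviving issue, so that branch lapses and is disregarded.
The estate is divided into 3 equal shares of 1/3 among Lakshmi, Usha, Ishita.
Lakshmi predeceased; the 1/3 allotted to Lakshmi's branch passes to Lakshmi's issue by representation.
The 1/3 is divided into 2 equal shares of 1/6 among Tarun, Vikram.
Tarun is living and takes 1/6.
Vikram predeceased; the 1/6 allotted to Vikram's branch passes to Vikram's issue by representation.
The 1/6 is divided into 4 equal shares of 1/24 among Omkar, Jayant, Girish, Eshan.
Omkar is living and takes 1/24.
Jayant is living and takes 1/24.
Girish is living and takes 1/24.
Eshan is living and takes 1/24.
Usha predeceased; the 1/3 allotted to Usha's branch passes to Usha's issue by representation.
The 1/3 is divided into 3 equal shares of 1/9 among Neelam, Kavita, Sarita.
Neelam predeceased; the 1/9 allotted to Neelam's branch passes to Neelam's issue by representation.
Yamini is the sole taker at this level and receives the full 1/9.
Kavita is living and takes 1/9.
Sarita is living and takes 1/9.
Ishita predeceased; the 1/3 allotted to Ishita's branch passes to Ishita's issue by representation.
The 1/3 is divided into 3 equal shares of 1/9 among Priya, Hemant, Aarav.
Priya is living and takes 1/9.
Hemant is living and takes 1/9.
Aarav is living and takes 1/9.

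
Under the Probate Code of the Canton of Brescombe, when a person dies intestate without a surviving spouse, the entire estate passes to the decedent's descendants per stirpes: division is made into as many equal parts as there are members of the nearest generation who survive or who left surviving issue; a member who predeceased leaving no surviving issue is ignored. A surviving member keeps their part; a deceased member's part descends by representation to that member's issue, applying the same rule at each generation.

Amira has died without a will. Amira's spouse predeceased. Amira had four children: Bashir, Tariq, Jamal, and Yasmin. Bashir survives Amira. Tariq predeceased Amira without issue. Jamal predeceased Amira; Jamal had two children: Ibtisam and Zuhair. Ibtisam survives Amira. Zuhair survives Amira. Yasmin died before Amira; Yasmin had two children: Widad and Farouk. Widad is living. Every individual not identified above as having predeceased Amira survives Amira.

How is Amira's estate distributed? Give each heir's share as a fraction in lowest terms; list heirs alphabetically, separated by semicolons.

Bashir 1/3; Farouk 1/6; Ibtisam 1/6; Widad 1/6; Zuhair 1/6

There is no surviving spouse, so the entire estate passes to Amira's descendants per stirpes.
Tariq left no surviving issue, so that branch lapses and is disregarded.
The estate is divided into 3 equal shares of 1/3 among Bashir, Jamal, Yasmin.
Bashir is living and takes 1/3.
Jamal predeceased; the 1/3 allotted to Jamal's branch passes to Jamal's issue by representation.
The 1/3 is divided into 2 equal shares of 1/6 among Ibtisam, Zuhair.
Ibtisam is living and takes 1/6.
Zuhair is living and takes 1/6.
Yasmin predeceased; the 1/3 allotted to Yasmin's branch passes to Yasmin's issue by representation.
The 1/3 is divided into 2 equal shares of 1/6 among Widad, Farouk.
Widad is living and takes 1/6.
Farouk is living and takes 1/6.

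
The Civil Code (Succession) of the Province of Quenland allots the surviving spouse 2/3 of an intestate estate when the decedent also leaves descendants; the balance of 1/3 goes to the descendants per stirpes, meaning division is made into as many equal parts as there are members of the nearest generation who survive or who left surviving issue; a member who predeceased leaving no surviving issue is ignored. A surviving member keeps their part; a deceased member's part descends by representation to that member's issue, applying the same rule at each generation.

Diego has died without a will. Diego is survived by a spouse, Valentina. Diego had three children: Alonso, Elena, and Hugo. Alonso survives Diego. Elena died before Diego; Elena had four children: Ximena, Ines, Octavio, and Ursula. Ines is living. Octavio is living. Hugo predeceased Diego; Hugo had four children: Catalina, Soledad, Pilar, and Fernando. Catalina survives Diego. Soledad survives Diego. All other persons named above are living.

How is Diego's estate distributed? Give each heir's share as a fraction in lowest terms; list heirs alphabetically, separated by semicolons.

Valentina, as surviving spouse, takes 2/3.
The remaining 1/3 passes to Diego's descendants per stirpes.
The 1/3 is divided into 3 equal shares of 1/9 among Alonso, Elena, Hugo.
Alonso is living and takes 1/9.
Elena predeceased; the 1/9 allotted to Elena's branch passes to Elena's issue by representation.
The 1/9 is divided into 4 equal shares of 1/36 among Ximena, Ines, Octavio, Ursula.
Ximena is living and takes 1/36.
Ines is living and takes 1/36.
Octavio is living and takes 1/36.
Ursula is living and takes 1/36.
Hugo predeceased; the 1/9 allotted to Hugo's branch passes to Hugo's issue by representation.
The 1/9 is divided into 4 equal shares of 1/36 among Catalina, Soledad, Pilar, Fernando.
Catalina is living and takes 1/36.
Soledad is living and takes 1/36.
Pilar is living and takes 1/36.
Fernando is living and takes 1/36.

Alonso 1/9; Catalina 1/36; Fernando 1/36; Ines 1/36; Octavio 1/36; Pilar 1/36; Soledad 1/36; Ursula 1/36; Valentina 2/3; Ximena 1/36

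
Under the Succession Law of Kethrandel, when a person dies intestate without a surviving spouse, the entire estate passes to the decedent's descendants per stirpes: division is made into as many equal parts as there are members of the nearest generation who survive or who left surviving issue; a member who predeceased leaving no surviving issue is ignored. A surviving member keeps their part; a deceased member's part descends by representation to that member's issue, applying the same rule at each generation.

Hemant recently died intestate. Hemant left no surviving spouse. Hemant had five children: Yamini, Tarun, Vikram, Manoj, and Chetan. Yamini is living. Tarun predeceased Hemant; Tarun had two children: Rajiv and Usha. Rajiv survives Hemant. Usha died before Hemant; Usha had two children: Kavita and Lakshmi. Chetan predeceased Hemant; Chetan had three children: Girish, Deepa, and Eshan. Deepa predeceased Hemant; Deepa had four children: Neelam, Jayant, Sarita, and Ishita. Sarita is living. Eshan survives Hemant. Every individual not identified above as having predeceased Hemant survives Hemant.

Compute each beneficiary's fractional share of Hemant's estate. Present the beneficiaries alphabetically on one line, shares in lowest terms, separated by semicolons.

There is no surviving spouse, so the entire estate passes to Hemant's descendants per stirpes.
The estate is divided into 5 equal shares of 1/5 among Yamini, Tarun, Vikram, Manoj, Chetan.
Yamini is living and takes 1/5.
Tarun predeceased; the 1/5 allotted to Tarun's branch passes to Tarun's issue by representation.
The 1/5 is divided into 2 equal shares of 1/10 among Rajiv, Usha.
Rajiv is living and takes 1/10.
Usha predeceased; the 1/10 allotted to Usha's branch passes to Usha's issue by representation.
The 1/10 is divided into 2 equal shares of 1/20 among Kavita, Lakshmi.
Kavita is living and takes 1/20.
Lakshmi is living and takes 1/20.
Vikram is living and takes 1/5.
Manoj is living and takes 1/5.
Chetan predeceased; the 1/5 allotted to Chetan's branch passes to Chetan's issue by representation.
The 1/5 is divided into 3 equal shares of 1/15 among Girish, Deepa, Eshan.
Girish is living and takes 1/15.
Deepa predeceased; the 1/15 allotted to Deepa's branch passes to Deepa's issue by representation.
The 1/15 is divided into 4 equal shares of 1/60 among Neelam, Jayant, Sarita, Ishita.
Neelam is living and takes 1/60.
Jayant is living and takes 1/60.
Sarita is living and takes 1/60.
Ishita is living and takes 1/60.
Eshan is living and takes 1/15.

Eshan 1/15; Girish 1/15; Ishita 1/60; Jayant 1/60; Kavita 1/20; Lakshmi 1/20; Manoj 1/5; Neelam 1/60; Rajiv 1/10; Sarita 1/60; Vikram 1/5; Yamini 1/5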